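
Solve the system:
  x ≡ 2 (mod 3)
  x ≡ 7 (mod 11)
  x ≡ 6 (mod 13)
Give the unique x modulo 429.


Moduli 3, 11, 13 are pairwise coprime; by CRT there is a unique solution modulo M = 3 · 11 · 13 = 429.
Solve pairwise, accumulating the modulus:
  Start with x ≡ 2 (mod 3).
  Combine with x ≡ 7 (mod 11): since gcd(3, 11) = 1, we get a unique residue mod 33.
    Write x = 2 + 3·t and substitute into x ≡ 7 (mod 11): 3·t ≡ 7 − 2 = 5 (mod 11).
    The inverse of 3 mod 11 is 4 (since 3·4 = 12 = 1·11 + 1), so t ≡ 4·5 = 20 ≡ 9 (mod 11).
    Then x = 2 + 3·9 = 29, valid modulo lcm(3, 11) = 33: x ≡ 29 (mod 33).
  Combine with x ≡ 6 (mod 13): since gcd(33, 13) = 1, we get a unique residue mod 429.
    Write x = 29 + 33·t and substitute into x ≡ 6 (mod 13): 33·t ≡ 6 − 29 = -23 (mod 13).
    Reduce coefficients mod 13: 7·t ≡ 3 (mod 13).
    The inverse of 7 mod 13 is 2 (since 7·2 = 14 = 1·13 + 1), so t ≡ 2·3 = 6 ≡ 6 (mod 13).
    Then x = 29 + 33·6 = 227, valid modulo lcm(33, 13) = 429: x ≡ 227 (mod 429).
Verify: 227 mod 3 = 2 ✓, 227 mod 11 = 7 ✓, 227 mod 13 = 6 ✓.

x ≡ 227 (mod 429).


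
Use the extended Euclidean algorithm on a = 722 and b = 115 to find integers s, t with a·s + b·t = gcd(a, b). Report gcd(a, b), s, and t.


Euclidean algorithm on (722, 115) — divide until remainder is 0:
  722 = 6 · 115 + 32
  115 = 3 · 32 + 19
  32 = 1 · 19 + 13
  19 = 1 · 13 + 6
  13 = 2 · 6 + 1
  6 = 6 · 1 + 0
gcd(722, 115) = 1.
Track Bezout coefficients alongside the remainders: start with r₀ = 722 = a·1 + b·0 (s = 1, t = 0) and r₁ = 115 = a·0 + b·1 (s = 0, t = 1); each new remainder r_{k+1} = r_{k-1} − q_k·r_k inherits s_{k+1} = s_{k-1} − q_k·s_k, t_{k+1} = t_{k-1} − q_k·t_k, so r_k = a·s_k + b·t_k at every step:
  q = 6: r = 32, s = 1 − 6·0 = 1, t = 0 − 6·1 = -6  (check: 722·1 + 115·(-6) = 32)
  q = 3: r = 19, s = 0 − 3·1 = -3, t = 1 − 3·(-6) = 19  (check: 722·(-3) + 115·19 = 19)
  q = 1: r = 13, s = 1 − 1·(-3) = 4, t = -6 − 1·19 = -25  (check: 722·4 + 115·(-25) = 13)
  q = 1: r = 6, s = -3 − 1·4 = -7, t = 19 − 1·(-25) = 44  (check: 722·(-7) + 115·44 = 6)
  q = 2: r = 1, s = 4 − 2·(-7) = 18, t = -25 − 2·44 = -113  (check: 722·18 + 115·(-113) = 1)
The row with r = 1 (the gcd) gives the Bezout coefficients s = 18, t = -113.
Result: 722 · (18) + 115 · (-113) = 1.

gcd(722, 115) = 1; s = 18, t = -113 (check: 722·18 + 115·(-113) = 1).


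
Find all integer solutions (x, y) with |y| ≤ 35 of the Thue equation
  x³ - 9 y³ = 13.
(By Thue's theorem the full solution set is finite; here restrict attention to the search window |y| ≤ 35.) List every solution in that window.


The equation is x³ - 9y³ = 13. For fixed y, x³ = 9·y³ + 13, so a solution requires the RHS to be a perfect cube.
Strategy: iterate y from -35 to 35, compute RHS = 9·y³ + 13, and check whether it is a (positive or negative) perfect cube.
Check small values of y:
  y = 0: RHS = 13 is not a perfect cube.
  y = 1: RHS = 22 is not a perfect cube.
  y = -1: RHS = 4 is not a perfect cube.
  y = 2: RHS = 85 is not a perfect cube.
  y = -2: RHS = -59 is not a perfect cube.
  y = 3: RHS = 256 is not a perfect cube.
  y = -3: RHS = -230 is not a perfect cube.
Continuing the search up to |y| = 35 finds no solutions either.
No (x, y) in the scanned range satisfies the equation.

No integer solutions with |y| ≤ 35.


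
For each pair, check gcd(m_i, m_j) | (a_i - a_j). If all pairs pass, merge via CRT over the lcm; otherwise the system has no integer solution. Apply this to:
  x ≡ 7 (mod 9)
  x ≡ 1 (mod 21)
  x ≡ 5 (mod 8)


Moduli 9, 21, 8 are not pairwise coprime, so CRT works modulo lcm(m_i) when all pairwise compatibility conditions hold.
Pairwise compatibility: gcd(m_i, m_j) must divide a_i - a_j for every pair.
Merge one congruence at a time:
  Start: x ≡ 7 (mod 9).
  Combine with x ≡ 1 (mod 21): gcd(9, 21) = 3; 1 - 7 = -6, which IS divisible by 3, so compatible.
    Write x = 7 + 9·t and substitute into x ≡ 1 (mod 21): 9·t ≡ 1 − 7 = -6 (mod 21).
    Divide the congruence (and modulus) by g = 3: 3·t ≡ -2 (mod 7).
    Reduce coefficients mod 7: 3·t ≡ 5 (mod 7).
    The inverse of 3 mod 7 is 5 (since 3·5 = 15 = 2·7 + 1), so t ≡ 5·5 = 25 ≡ 4 (mod 7).
    Then x = 7 + 9·4 = 43, valid modulo lcm(9, 21) = 63: x ≡ 43 (mod 63).
  Combine with x ≡ 5 (mod 8): gcd(63, 8) = 1; 5 - 43 = -38, which IS divisible by 1, so compatible.
    Write x = 43 + 63·t and substitute into x ≡ 5 (mod 8): 63·t ≡ 5 − 43 = -38 (mod 8).
    Reduce coefficients mod 8: 7·t ≡ 2 (mod 8).
    The inverse of 7 mod 8 is 7 (since 7·7 = 49 = 6·8 + 1), so t ≡ 7·2 = 14 ≡ 6 (mod 8).
    Then x = 43 + 63·6 = 421, valid modulo lcm(63, 8) = 504: x ≡ 421 (mod 504).
Verify: 421 mod 9 = 7, 421 mod 21 = 1, 421 mod 8 = 5.

x ≡ 421 (mod 504).


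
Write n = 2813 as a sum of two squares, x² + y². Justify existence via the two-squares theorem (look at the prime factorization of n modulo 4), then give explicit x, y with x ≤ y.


Step 1: Factor n = 2813 = 29 · 97.
Step 2: Check the mod-4 condition on each prime factor: 29 ≡ 1 (mod 4), exponent 1; 97 ≡ 1 (mod 4), exponent 1.
All primes ≡ 3 (mod 4) appear to even exponent (or don't appear), so by the two-squares theorem n IS expressible as a sum of two squares.
Step 3: Build a representation. Here n = 29 · 97 is a product of primes ≡ 1 (mod 4). Each prime p ≡ 1 (mod 4) is itself a sum of two squares; find a² by testing p − a² for a perfect square:
  29: 29 − 1² = 28, 29 − 2² = 25 = 5² ⇒ 29 = 2² + 5².
  97: 97 − 1² = 96, 97 − 2² = 93, 97 − 3² = 88, 97 − 4² = 81 = 9² ⇒ 97 = 4² + 9².
  Combine using the Brahmagupta–Fibonacci identity (a² + b²)(c² + d²) = (ac − bd)² + (ad + bc)² = (ac + bd)² + (ad − bc)²:
  29 · 97 = 2813: from (2² + 5²)(4² + 9²), take (2·4 − 5·9, 2·9 + 5·4) = (8 − 45, 18 + 20) = (-37, 38); dropping signs (only squares matter) gives (37, 38); check 37² + 38² = 1369 + 1444 = 2813 ✓.
Step 4: Order so x ≤ y and verify: 37² + 38² = 1369 + 1444 = 2813 = n. ✓

n = 2813 = 37² + 38² (one valid representation with x ≤ y).


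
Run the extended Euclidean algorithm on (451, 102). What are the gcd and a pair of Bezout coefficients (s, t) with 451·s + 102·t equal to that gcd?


Euclidean algorithm on (451, 102) — divide until remainder is 0:
  451 = 4 · 102 + 43
  102 = 2 · 43 + 16
  43 = 2 · 16 + 11
  16 = 1 · 11 + 5
  11 = 2 · 5 + 1
  5 = 5 · 1 + 0
gcd(451, 102) = 1.
Track Bezout coefficients alongside the remainders: start with r₀ = 451 = a·1 + b·0 (s = 1, t = 0) and r₁ = 102 = a·0 + b·1 (s = 0, t = 1); each new remainder r_{k+1} = r_{k-1} − q_k·r_k inherits s_{k+1} = s_{k-1} − q_k·s_k, t_{k+1} = t_{k-1} − q_k·t_k, so r_k = a·s_k + b·t_k at every step:
  q = 4: r = 43, s = 1 − 4·0 = 1, t = 0 − 4·1 = -4  (check: 451·1 + 102·(-4) = 43)
  q = 2: r = 16, s = 0 − 2·1 = -2, t = 1 − 2·(-4) = 9  (check: 451·(-2) + 102·9 = 16)
  q = 2: r = 11, s = 1 − 2·(-2) = 5, t = -4 − 2·9 = -22  (check: 451·5 + 102·(-22) = 11)
  q = 1: r = 5, s = -2 − 1·5 = -7, t = 9 − 1·(-22) = 31  (check: 451·(-7) + 102·31 = 5)
  q = 2: r = 1, s = 5 − 2·(-7) = 19, t = -22 − 2·31 = -84  (check: 451·19 + 102·(-84) = 1)
The row with r = 1 (the gcd) gives the Bezout coefficients s = 19, t = -84.
Result: 451 · (19) + 102 · (-84) = 1.

gcd(451, 102) = 1; s = 19, t = -84 (check: 451·19 + 102·(-84) = 1).


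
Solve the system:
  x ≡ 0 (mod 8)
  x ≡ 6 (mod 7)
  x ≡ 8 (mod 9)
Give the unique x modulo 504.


Moduli 8, 7, 9 are pairwise coprime; by CRT there is a unique solution modulo M = 8 · 7 · 9 = 504.
Solve pairwise, accumulating the modulus:
  Start with x ≡ 0 (mod 8).
  Combine with x ≡ 6 (mod 7): since gcd(8, 7) = 1, we get a unique residue mod 56.
    Write x = 0 + 8·t and substitute into x ≡ 6 (mod 7): 8·t ≡ 6 − 0 = 6 (mod 7).
    Reduce coefficients mod 7: 1·t ≡ 6 (mod 7).
    So t ≡ 6 (mod 7).
    Then x = 0 + 8·6 = 48, valid modulo lcm(8, 7) = 56: x ≡ 48 (mod 56).
  Combine with x ≡ 8 (mod 9): since gcd(56, 9) = 1, we get a unique residue mod 504.
    Write x = 48 + 56·t and substitute into x ≡ 8 (mod 9): 56·t ≡ 8 − 48 = -40 (mod 9).
    Reduce coefficients mod 9: 2·t ≡ 5 (mod 9).
    The inverse of 2 mod 9 is 5 (since 2·5 = 10 = 1·9 + 1), so t ≡ 5·5 = 25 ≡ 7 (mod 9).
    Then x = 48 + 56·7 = 440, valid modulo lcm(56, 9) = 504: x ≡ 440 (mod 504).
Verify: 440 mod 8 = 0 ✓, 440 mod 7 = 6 ✓, 440 mod 9 = 8 ✓.

x ≡ 440 (mod 504).


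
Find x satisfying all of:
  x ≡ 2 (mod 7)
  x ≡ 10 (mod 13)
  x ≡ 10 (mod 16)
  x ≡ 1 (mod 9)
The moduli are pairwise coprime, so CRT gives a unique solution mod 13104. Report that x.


Product of moduli M = 7 · 13 · 16 · 9 = 13104.
Merge one congruence at a time:
  Start: x ≡ 2 (mod 7).
  Combine with x ≡ 10 (mod 13); new modulus lcm = 91.
    Write x = 2 + 7·t and substitute into x ≡ 10 (mod 13): 7·t ≡ 10 − 2 = 8 (mod 13).
    The inverse of 7 mod 13 is 2 (since 7·2 = 14 = 1·13 + 1), so t ≡ 2·8 = 16 ≡ 3 (mod 13).
    Then x = 2 + 7·3 = 23, valid modulo lcm(7, 13) = 91: x ≡ 23 (mod 91).
  Combine with x ≡ 10 (mod 16); new modulus lcm = 1456.
    Write x = 23 + 91·t and substitute into x ≡ 10 (mod 16): 91·t ≡ 10 − 23 = -13 (mod 16).
    Reduce coefficients mod 16: 11·t ≡ 3 (mod 16).
    The inverse of 11 mod 16 is 3 (since 11·3 = 33 = 2·16 + 1), so t ≡ 3·3 = 9 ≡ 9 (mod 16).
    Then x = 23 + 91·9 = 842, valid modulo lcm(91, 16) = 1456: x ≡ 842 (mod 1456).
  Combine with x ≡ 1 (mod 9); new modulus lcm = 13104.
    Write x = 842 + 1456·t and substitute into x ≡ 1 (mod 9): 1456·t ≡ 1 − 842 = -841 (mod 9).
    Reduce coefficients mod 9: 7·t ≡ 5 (mod 9).
    The inverse of 7 mod 9 is 4 (since 7·4 = 28 = 3·9 + 1), so t ≡ 4·5 = 20 ≡ 2 (mod 9).
    Then x = 842 + 1456·2 = 3754, valid modulo lcm(1456, 9) = 13104: x ≡ 3754 (mod 13104).
Verify against each original: 3754 mod 7 = 2, 3754 mod 13 = 10, 3754 mod 16 = 10, 3754 mod 9 = 1.

x ≡ 3754 (mod 13104).


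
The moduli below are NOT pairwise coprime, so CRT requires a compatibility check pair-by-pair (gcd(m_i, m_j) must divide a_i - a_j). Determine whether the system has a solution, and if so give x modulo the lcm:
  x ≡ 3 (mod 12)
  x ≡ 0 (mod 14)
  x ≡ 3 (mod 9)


Moduli 12, 14, 9 are not pairwise coprime, so CRT works modulo lcm(m_i) when all pairwise compatibility conditions hold.
Pairwise compatibility: gcd(m_i, m_j) must divide a_i - a_j for every pair.
Merge one congruence at a time:
  Start: x ≡ 3 (mod 12).
  Combine with x ≡ 0 (mod 14): gcd(12, 14) = 2, and 0 - 3 = -3 is NOT divisible by 2.
    ⇒ system is inconsistent (no integer solution).

No solution (the system is inconsistent).


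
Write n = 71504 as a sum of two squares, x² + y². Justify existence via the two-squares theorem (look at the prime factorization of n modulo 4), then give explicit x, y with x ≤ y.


Step 1: Factor n = 71504 = 2^4 · 41 · 109.
Step 2: Check the mod-4 condition on each prime factor: 2 = 2 (special); 41 ≡ 1 (mod 4), exponent 1; 109 ≡ 1 (mod 4), exponent 1.
All primes ≡ 3 (mod 4) appear to even exponent (or don't appear), so by the two-squares theorem n IS expressible as a sum of two squares.
Step 3: Build a representation. Group n = k² · m with k = 4 and m = 41 · 109 = 4469 (a product of primes ≡ 1 (mod 4)); a representation of m scales to one of n via (k·x)² + (k·y)² = k²(x² + y²). Each prime p ≡ 1 (mod 4) is itself a sum of two squares; find a² by testing p − a² for a perfect square:
  41: 41 − 1² = 40, 41 − 2² = 37, 41 − 3² = 32, 41 − 4² = 25 = 5² ⇒ 41 = 4² + 5².
  109: 109 − 1² = 108, 109 − 2² = 105, 109 − 3² = 100 = 10² ⇒ 109 = 3² + 10².
  Combine using the Brahmagupta–Fibonacci identity (a² + b²)(c² + d²) = (ac − bd)² + (ad + bc)² = (ac + bd)² + (ad − bc)²:
  41 · 109 = 4469: from (4² + 5²)(3² + 10²), take (4·3 − 5·10, 4·10 + 5·3) = (12 − 50, 40 + 15) = (-38, 55); dropping signs (only squares matter) gives (38, 55); check 38² + 55² = 1444 + 3025 = 4469 ✓.
  Scale by k = 4: (4·38, 4·55) = (152, 220).
Step 4: Order so x ≤ y and verify: 152² + 220² = 23104 + 48400 = 71504 = n. ✓

n = 71504 = 152² + 220² (one valid representation with x ≤ y).


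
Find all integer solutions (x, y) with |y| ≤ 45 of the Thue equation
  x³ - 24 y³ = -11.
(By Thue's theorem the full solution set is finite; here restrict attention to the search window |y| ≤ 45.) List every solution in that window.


The equation is x³ - 24y³ = -11. For fixed y, x³ = 24·y³ − 11, so a solution requires the RHS to be a perfect cube.
Strategy: iterate y from -45 to 45, compute RHS = 24·y³ − 11, and check whether it is a (positive or negative) perfect cube.
Check small values of y:
  y = 0: RHS = -11 is not a perfect cube.
  y = 1: RHS = 13 is not a perfect cube.
  y = -1: RHS = -35 is not a perfect cube.
  y = 2: RHS = 181 is not a perfect cube.
  y = -2: RHS = -203 is not a perfect cube.
  y = 3: RHS = 637 is not a perfect cube.
  y = -3: RHS = -659 is not a perfect cube.
Continuing the search up to |y| = 45 finds no solutions either.
No (x, y) in the scanned range satisfies the equation.

No integer solutions with |y| ≤ 45.


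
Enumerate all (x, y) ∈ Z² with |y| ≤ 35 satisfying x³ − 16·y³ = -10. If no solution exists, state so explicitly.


The equation is x³ - 16y³ = -10. For fixed y, x³ = 16·y³ − 10, so a solution requires the RHS to be a perfect cube.
Strategy: iterate y from -35 to 35, compute RHS = 16·y³ − 10, and check whether it is a (positive or negative) perfect cube.
Check small values of y:
  y = 0: RHS = -10 is not a perfect cube.
  y = 1: RHS = 6 is not a perfect cube.
  y = -1: RHS = -26 is not a perfect cube.
  y = 2: RHS = 118 is not a perfect cube.
  y = -2: RHS = -138 is not a perfect cube.
  y = 3: RHS = 422 is not a perfect cube.
  y = -3: RHS = -442 is not a perfect cube.
Continuing the search up to |y| = 35 finds no solutions either.
No (x, y) in the scanned range satisfies the equation.

No integer solutions with |y| ≤ 35.


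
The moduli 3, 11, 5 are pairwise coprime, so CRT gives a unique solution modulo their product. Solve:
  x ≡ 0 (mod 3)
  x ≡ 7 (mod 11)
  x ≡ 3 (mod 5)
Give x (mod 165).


Moduli 3, 11, 5 are pairwise coprime; by CRT there is a unique solution modulo M = 3 · 11 · 5 = 165.
Solve pairwise, accumulating the modulus:
  Start with x ≡ 0 (mod 3).
  Combine with x ≡ 7 (mod 11): since gcd(3, 11) = 1, we get a unique residue mod 33.
    Write x = 0 + 3·t and substitute into x ≡ 7 (mod 11): 3·t ≡ 7 − 0 = 7 (mod 11).
    The inverse of 3 mod 11 is 4 (since 3·4 = 12 = 1·11 + 1), so t ≡ 4·7 = 28 ≡ 6 (mod 11).
    Then x = 0 + 3·6 = 18, valid modulo lcm(3, 11) = 33: x ≡ 18 (mod 33).
  Combine with x ≡ 3 (mod 5): since gcd(33, 5) = 1, we get a unique residue mod 165.
    Write x = 18 + 33·t and substitute into x ≡ 3 (mod 5): 33·t ≡ 3 − 18 = -15 (mod 5).
    Reduce coefficients mod 5: 3·t ≡ 0 (mod 5).
    The inverse of 3 mod 5 is 2 (since 3·2 = 6 = 1·5 + 1), so t ≡ 2·0 = 0 ≡ 0 (mod 5).
    Then x = 18 + 33·0 = 18, valid modulo lcm(33, 5) = 165: x ≡ 18 (mod 165).
Verify: 18 mod 3 = 0 ✓, 18 mod 11 = 7 ✓, 18 mod 5 = 3 ✓.

x ≡ 18 (mod 165).


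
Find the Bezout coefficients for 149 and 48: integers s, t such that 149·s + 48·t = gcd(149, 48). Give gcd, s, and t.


Euclidean algorithm on (149, 48) — divide until remainder is 0:
  149 = 3 · 48 + 5
  48 = 9 · 5 + 3
  5 = 1 · 3 + 2
  3 = 1 · 2 + 1
  2 = 2 · 1 + 0
gcd(149, 48) = 1.
Track Bezout coefficients alongside the remainders: start with r₀ = 149 = a·1 + b·0 (s = 1, t = 0) and r₁ = 48 = a·0 + b·1 (s = 0, t = 1); each new remainder r_{k+1} = r_{k-1} − q_k·r_k inherits s_{k+1} = s_{k-1} − q_k·s_k, t_{k+1} = t_{k-1} − q_k·t_k, so r_k = a·s_k + b·t_k at every step:
  q = 3: r = 5, s = 1 − 3·0 = 1, t = 0 − 3·1 = -3  (check: 149·1 + 48·(-3) = 5)
  q = 9: r = 3, s = 0 − 9·1 = -9, t = 1 − 9·(-3) = 28  (check: 149·(-9) + 48·28 = 3)
  q = 1: r = 2, s = 1 − 1·(-9) = 10, t = -3 − 1·28 = -31  (check: 149·10 + 48·(-31) = 2)
  q = 1: r = 1, s = -9 − 1·10 = -19, t = 28 − 1·(-31) = 59  (check: 149·(-19) + 48·59 = 1)
The row with r = 1 (the gcd) gives the Bezout coefficients s = -19, t = 59.
Result: 149 · (-19) + 48 · (59) = 1.

gcd(149, 48) = 1; s = -19, t = 59 (check: 149·(-19) + 48·59 = 1).


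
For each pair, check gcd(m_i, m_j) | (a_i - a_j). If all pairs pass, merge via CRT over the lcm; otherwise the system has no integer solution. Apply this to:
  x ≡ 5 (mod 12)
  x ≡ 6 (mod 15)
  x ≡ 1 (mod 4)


Moduli 12, 15, 4 are not pairwise coprime, so CRT works modulo lcm(m_i) when all pairwise compatibility conditions hold.
Pairwise compatibility: gcd(m_i, m_j) must divide a_i - a_j for every pair.
Merge one congruence at a time:
  Start: x ≡ 5 (mod 12).
  Combine with x ≡ 6 (mod 15): gcd(12, 15) = 3, and 6 - 5 = 1 is NOT divisible by 3.
    ⇒ system is inconsistent (no integer solution).

No solution (the system is inconsistent).


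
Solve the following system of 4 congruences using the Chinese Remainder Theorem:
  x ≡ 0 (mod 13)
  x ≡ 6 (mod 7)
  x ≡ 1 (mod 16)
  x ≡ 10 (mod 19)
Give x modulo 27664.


Product of moduli M = 13 · 7 · 16 · 19 = 27664.
Merge one congruence at a time:
  Start: x ≡ 0 (mod 13).
  Combine with x ≡ 6 (mod 7); new modulus lcm = 91.
    Write x = 0 + 13·t and substitute into x ≡ 6 (mod 7): 13·t ≡ 6 − 0 = 6 (mod 7).
    Reduce coefficients mod 7: 6·t ≡ 6 (mod 7).
    The inverse of 6 mod 7 is 6 (since 6·6 = 36 = 5·7 + 1), so t ≡ 6·6 = 36 ≡ 1 (mod 7).
    Then x = 0 + 13·1 = 13, valid modulo lcm(13, 7) = 91: x ≡ 13 (mod 91).
  Combine with x ≡ 1 (mod 16); new modulus lcm = 1456.
    Write x = 13 + 91·t and substitute into x ≡ 1 (mod 16): 91·t ≡ 1 − 13 = -12 (mod 16).
    Reduce coefficients mod 16: 11·t ≡ 4 (mod 16).
    The inverse of 11 mod 16 is 3 (since 11·3 = 33 = 2·16 + 1), so t ≡ 3·4 = 12 ≡ 12 (mod 16).
    Then x = 13 + 91·12 = 1105, valid modulo lcm(91, 16) = 1456: x ≡ 1105 (mod 1456).
  Combine with x ≡ 10 (mod 19); new modulus lcm = 27664.
    Write x = 1105 + 1456·t and substitute into x ≡ 10 (mod 19): 1456·t ≡ 10 − 1105 = -1095 (mod 19).
    Reduce coefficients mod 19: 12·t ≡ 7 (mod 19).
    The inverse of 12 mod 19 is 8 (since 12·8 = 96 = 5·19 + 1), so t ≡ 8·7 = 56 ≡ 18 (mod 19).
    Then x = 1105 + 1456·18 = 27313, valid modulo lcm(1456, 19) = 27664: x ≡ 27313 (mod 27664).
Verify against each original: 27313 mod 13 = 0, 27313 mod 7 = 6, 27313 mod 16 = 1, 27313 mod 19 = 10.

x ≡ 27313 (mod 27664).


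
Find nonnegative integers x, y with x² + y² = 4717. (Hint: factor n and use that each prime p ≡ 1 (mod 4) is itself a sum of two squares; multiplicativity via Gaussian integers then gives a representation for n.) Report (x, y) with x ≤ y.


Step 1: Factor n = 4717 = 53 · 89.
Step 2: Check the mod-4 condition on each prime factor: 53 ≡ 1 (mod 4), exponent 1; 89 ≡ 1 (mod 4), exponent 1.
All primes ≡ 3 (mod 4) appear to even exponent (or don't appear), so by the two-squares theorem n IS expressible as a sum of two squares.
Step 3: Build a representation. Here n = 53 · 89 is a product of primes ≡ 1 (mod 4). Each prime p ≡ 1 (mod 4) is itself a sum of two squares; find a² by testing p − a² for a perfect square:
  53: 53 − 1² = 52, 53 − 2² = 49 = 7² ⇒ 53 = 2² + 7².
  89: 89 − 1² = 88, 89 − 2² = 85, 89 − 3² = 80, 89 − 4² = 73, 89 − 5² = 64 = 8² ⇒ 89 = 5² + 8².
  Combine using the Brahmagupta–Fibonacci identity (a² + b²)(c² + d²) = (ac − bd)² + (ad + bc)² = (ac + bd)² + (ad − bc)²:
  53 · 89 = 4717: from (2² + 7²)(5² + 8²), take (2·5 − 7·8, 2·8 + 7·5) = (10 − 56, 16 + 35) = (-46, 51); dropping signs (only squares matter) gives (46, 51); check 46² + 51² = 2116 + 2601 = 4717 ✓.
Step 4: Order so x ≤ y and verify: 46² + 51² = 2116 + 2601 = 4717 = n. ✓

n = 4717 = 46² + 51² (one valid representation with x ≤ y).


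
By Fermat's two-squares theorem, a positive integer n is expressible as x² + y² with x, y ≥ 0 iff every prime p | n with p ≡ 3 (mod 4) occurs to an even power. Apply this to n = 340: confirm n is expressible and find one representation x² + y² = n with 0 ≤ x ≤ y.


Step 1: Factor n = 340 = 2^2 · 5 · 17.
Step 2: Check the mod-4 condition on each prime factor: 2 = 2 (special); 5 ≡ 1 (mod 4), exponent 1; 17 ≡ 1 (mod 4), exponent 1.
All primes ≡ 3 (mod 4) appear to even exponent (or don't appear), so by the two-squares theorem n IS expressible as a sum of two squares.
Step 3: Build a representation. Group n = k² · m with k = 2 and m = 5 · 17 = 85 (a product of primes ≡ 1 (mod 4)); a representation of m scales to one of n via (k·x)² + (k·y)² = k²(x² + y²). Each prime p ≡ 1 (mod 4) is itself a sum of two squares; find a² by testing p − a² for a perfect square:
  5: 5 − 1² = 4 = 2² ⇒ 5 = 1² + 2².
  17: 17 − 1² = 16 = 4² ⇒ 17 = 1² + 4².
  Combine using the Brahmagupta–Fibonacci identity (a² + b²)(c² + d²) = (ac − bd)² + (ad + bc)² = (ac + bd)² + (ad − bc)²:
  5 · 17 = 85: from (1² + 2²)(1² + 4²), take (1·1 − 2·4, 1·4 + 2·1) = (1 − 8, 4 + 2) = (-7, 6); dropping signs (only squares matter) gives (7, 6); check 7² + 6² = 49 + 36 = 85 ✓.
  Scale by k = 2: (2·7, 2·6) = (14, 12).
Step 4: Order so x ≤ y and verify: 12² + 14² = 144 + 196 = 340 = n. ✓

n = 340 = 12² + 14² (one valid representation with x ≤ y).


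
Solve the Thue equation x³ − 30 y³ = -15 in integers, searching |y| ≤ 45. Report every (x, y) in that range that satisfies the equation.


The equation is x³ - 30y³ = -15. For fixed y, x³ = 30·y³ − 15, so a solution requires the RHS to be a perfect cube.
Strategy: iterate y from -45 to 45, compute RHS = 30·y³ − 15, and check whether it is a (positive or negative) perfect cube.
Check small values of y:
  y = 0: RHS = -15 is not a perfect cube.
  y = 1: RHS = 15 is not a perfect cube.
  y = -1: RHS = -45 is not a perfect cube.
  y = 2: RHS = 225 is not a perfect cube.
  y = -2: RHS = -255 is not a perfect cube.
  y = 3: RHS = 795 is not a perfect cube.
  y = -3: RHS = -825 is not a perfect cube.
Continuing the search up to |y| = 45 finds no solutions either.
No (x, y) in the scanned range satisfies the equation.

No integer solutions with |y| ≤ 45.


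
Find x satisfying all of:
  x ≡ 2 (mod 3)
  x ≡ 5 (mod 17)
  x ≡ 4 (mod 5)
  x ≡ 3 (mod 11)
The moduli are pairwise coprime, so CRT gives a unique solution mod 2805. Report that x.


Product of moduli M = 3 · 17 · 5 · 11 = 2805.
Merge one congruence at a time:
  Start: x ≡ 2 (mod 3).
  Combine with x ≡ 5 (mod 17); new modulus lcm = 51.
    Write x = 2 + 3·t and substitute into x ≡ 5 (mod 17): 3·t ≡ 5 − 2 = 3 (mod 17).
    The inverse of 3 mod 17 is 6 (since 3·6 = 18 = 1·17 + 1), so t ≡ 6·3 = 18 ≡ 1 (mod 17).
    Then x = 2 + 3·1 = 5, valid modulo lcm(3, 17) = 51: x ≡ 5 (mod 51).
  Combine with x ≡ 4 (mod 5); new modulus lcm = 255.
    Write x = 5 + 51·t and substitute into x ≡ 4 (mod 5): 51·t ≡ 4 − 5 = -1 (mod 5).
    Reduce coefficients mod 5: 1·t ≡ 4 (mod 5).
    So t ≡ 4 (mod 5).
    Then x = 5 + 51·4 = 209, valid modulo lcm(51, 5) = 255: x ≡ 209 (mod 255).
  Combine with x ≡ 3 (mod 11); new modulus lcm = 2805.
    Write x = 209 + 255·t and substitute into x ≡ 3 (mod 11): 255·t ≡ 3 − 209 = -206 (mod 11).
    Reduce coefficients mod 11: 2·t ≡ 3 (mod 11).
    The inverse of 2 mod 11 is 6 (since 2·6 = 12 = 1·11 + 1), so t ≡ 6·3 = 18 ≡ 7 (mod 11).
    Then x = 209 + 255·7 = 1994, valid modulo lcm(255, 11) = 2805: x ≡ 1994 (mod 2805).
Verify against each original: 1994 mod 3 = 2, 1994 mod 17 = 5, 1994 mod 5 = 4, 1994 mod 11 = 3.

x ≡ 1994 (mod 2805).


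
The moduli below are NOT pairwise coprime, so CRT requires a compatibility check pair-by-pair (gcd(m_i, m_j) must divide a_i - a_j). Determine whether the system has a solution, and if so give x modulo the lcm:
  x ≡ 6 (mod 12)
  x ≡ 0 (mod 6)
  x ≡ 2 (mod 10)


Moduli 12, 6, 10 are not pairwise coprime, so CRT works modulo lcm(m_i) when all pairwise compatibility conditions hold.
Pairwise compatibility: gcd(m_i, m_j) must divide a_i - a_j for every pair.
Merge one congruence at a time:
  Start: x ≡ 6 (mod 12).
  Combine with x ≡ 0 (mod 6): gcd(12, 6) = 6; 0 - 6 = -6, which IS divisible by 6, so compatible.
    Write x = 6 + 12·t and substitute into x ≡ 0 (mod 6): 12·t ≡ 0 − 6 = -6 (mod 6).
    Divide the congruence (and modulus) by g = 6: 2·t ≡ -1 (mod 1).
    Modulo 1 every t works; take t = 0.
    Then x = 6 + 12·0 = 6, valid modulo lcm(12, 6) = 12: x ≡ 6 (mod 12).
  Combine with x ≡ 2 (mod 10): gcd(12, 10) = 2; 2 - 6 = -4, which IS divisible by 2, so compatible.
    Write x = 6 + 12·t and substitute into x ≡ 2 (mod 10): 12·t ≡ 2 − 6 = -4 (mod 10).
    Divide the congruence (and modulus) by g = 2: 6·t ≡ -2 (mod 5).
    Reduce coefficients mod 5: 1·t ≡ 3 (mod 5).
    So t ≡ 3 (mod 5).
    Then x = 6 + 12·3 = 42, valid modulo lcm(12, 10) = 60: x ≡ 42 (mod 60).
Verify: 42 mod 12 = 6, 42 mod 6 = 0, 42 mod 10 = 2.

x ≡ 42 (mod 60).


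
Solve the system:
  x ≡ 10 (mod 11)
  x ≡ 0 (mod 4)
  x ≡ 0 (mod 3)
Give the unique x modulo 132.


Moduli 11, 4, 3 are pairwise coprime; by CRT there is a unique solution modulo M = 11 · 4 · 3 = 132.
Solve pairwise, accumulating the modulus:
  Start with x ≡ 10 (mod 11).
  Combine with x ≡ 0 (mod 4): since gcd(11, 4) = 1, we get a unique residue mod 44.
    Write x = 10 + 11·t and substitute into x ≡ 0 (mod 4): 11·t ≡ 0 − 10 = -10 (mod 4).
    Reduce coefficients mod 4: 3·t ≡ 2 (mod 4).
    The inverse of 3 mod 4 is 3 (since 3·3 = 9 = 2·4 + 1), so t ≡ 3·2 = 6 ≡ 2 (mod 4).
    Then x = 10 + 11·2 = 32, valid modulo lcm(11, 4) = 44: x ≡ 32 (mod 44).
  Combine with x ≡ 0 (mod 3): since gcd(44, 3) = 1, we get a unique residue mod 132.
    Write x = 32 + 44·t and substitute into x ≡ 0 (mod 3): 44·t ≡ 0 − 32 = -32 (mod 3).
    Reduce coefficients mod 3: 2·t ≡ 1 (mod 3).
    The inverse of 2 mod 3 is 2 (since 2·2 = 4 = 1·3 + 1), so t ≡ 2·1 = 2 ≡ 2 (mod 3).
    Then x = 32 + 44·2 = 120, valid modulo lcm(44, 3) = 132: x ≡ 120 (mod 132).
Verify: 120 mod 11 = 10 ✓, 120 mod 4 = 0 ✓, 120 mod 3 = 0 ✓.

x ≡ 120 (mod 132).


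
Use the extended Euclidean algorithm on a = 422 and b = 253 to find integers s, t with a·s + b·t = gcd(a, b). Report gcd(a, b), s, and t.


Euclidean algorithm on (422, 253) — divide until remainder is 0:
  422 = 1 · 253 + 169
  253 = 1 · 169 + 84
  169 = 2 · 84 + 1
  84 = 84 · 1 + 0
gcd(422, 253) = 1.
Track Bezout coefficients alongside the remainders: start with r₀ = 422 = a·1 + b·0 (s = 1, t = 0) and r₁ = 253 = a·0 + b·1 (s = 0, t = 1); each new remainder r_{k+1} = r_{k-1} − q_k·r_k inherits s_{k+1} = s_{k-1} − q_k·s_k, t_{k+1} = t_{k-1} − q_k·t_k, so r_k = a·s_k + b·t_k at every step:
  q = 1: r = 169, s = 1 − 1·0 = 1, t = 0 − 1·1 = -1  (check: 422·1 + 253·(-1) = 169)
  q = 1: r = 84, s = 0 − 1·1 = -1, t = 1 − 1·(-1) = 2  (check: 422·(-1) + 253·2 = 84)
  q = 2: r = 1, s = 1 − 2·(-1) = 3, t = -1 − 2·2 = -5  (check: 422·3 + 253·(-5) = 1)
The row with r = 1 (the gcd) gives the Bezout coefficients s = 3, t = -5.
Result: 422 · (3) + 253 · (-5) = 1.

gcd(422, 253) = 1; s = 3, t = -5 (check: 422·3 + 253·(-5) = 1).


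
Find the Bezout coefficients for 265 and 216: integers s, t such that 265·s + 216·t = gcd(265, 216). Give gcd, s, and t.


Euclidean algorithm on (265, 216) — divide until remainder is 0:
  265 = 1 · 216 + 49
  216 = 4 · 49 + 20
  49 = 2 · 20 + 9
  20 = 2 · 9 + 2
  9 = 4 · 2 + 1
  2 = 2 · 1 + 0
gcd(265, 216) = 1.
Track Bezout coefficients alongside the remainders: start with r₀ = 265 = a·1 + b·0 (s = 1, t = 0) and r₁ = 216 = a·0 + b·1 (s = 0, t = 1); each new remainder r_{k+1} = r_{k-1} − q_k·r_k inherits s_{k+1} = s_{k-1} − q_k·s_k, t_{k+1} = t_{k-1} − q_k·t_k, so r_k = a·s_k + b·t_k at every step:
  q = 1: r = 49, s = 1 − 1·0 = 1, t = 0 − 1·1 = -1  (check: 265·1 + 216·(-1) = 49)
  q = 4: r = 20, s = 0 − 4·1 = -4, t = 1 − 4·(-1) = 5  (check: 265·(-4) + 216·5 = 20)
  q = 2: r = 9, s = 1 − 2·(-4) = 9, t = -1 − 2·5 = -11  (check: 265·9 + 216·(-11) = 9)
  q = 2: r = 2, s = -4 − 2·9 = -22, t = 5 − 2·(-11) = 27  (check: 265·(-22) + 216·27 = 2)
  q = 4: r = 1, s = 9 − 4·(-22) = 97, t = -11 − 4·27 = -119  (check: 265·97 + 216·(-119) = 1)
The row with r = 1 (the gcd) gives the Bezout coefficients s = 97, t = -119.
Result: 265 · (97) + 216 · (-119) = 1.

gcd(265, 216) = 1; s = 97, t = -119 (check: 265·97 + 216·(-119) = 1).


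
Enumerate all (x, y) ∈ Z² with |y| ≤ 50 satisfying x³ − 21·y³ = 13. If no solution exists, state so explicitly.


The equation is x³ - 21y³ = 13. For fixed y, x³ = 21·y³ + 13, so a solution requires the RHS to be a perfect cube.
Strategy: iterate y from -50 to 50, compute RHS = 21·y³ + 13, and check whether it is a (positive or negative) perfect cube.
Check small values of y:
  y = 0: RHS = 13 is not a perfect cube.
  y = 1: RHS = 34 is not a perfect cube.
  y = -1: RHS = -8 = (-2)³ ⇒ x = -2 works.
  y = 2: RHS = 181 is not a perfect cube.
  y = -2: RHS = -155 is not a perfect cube.
  y = 3: RHS = 580 is not a perfect cube.
  y = -3: RHS = -554 is not a perfect cube.
Continuing, at y = -4: RHS = -1331 = (-11)³ ⇒ x = -11 works.
Searching the remaining y in |y| ≤ 50 finds no further solutions.
Collected solutions: (-2, -1), (-11, -4).

Solutions (with |y| ≤ 50): (-2, -1), (-11, -4).


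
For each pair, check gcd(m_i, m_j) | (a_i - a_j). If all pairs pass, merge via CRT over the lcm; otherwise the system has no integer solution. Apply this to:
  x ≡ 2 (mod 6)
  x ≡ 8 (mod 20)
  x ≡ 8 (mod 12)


Moduli 6, 20, 12 are not pairwise coprime, so CRT works modulo lcm(m_i) when all pairwise compatibility conditions hold.
Pairwise compatibility: gcd(m_i, m_j) must divide a_i - a_j for every pair.
Merge one congruence at a time:
  Start: x ≡ 2 (mod 6).
  Combine with x ≡ 8 (mod 20): gcd(6, 20) = 2; 8 - 2 = 6, which IS divisible by 2, so compatible.
    Write x = 2 + 6·t and substitute into x ≡ 8 (mod 20): 6·t ≡ 8 − 2 = 6 (mod 20).
    Divide the congruence (and modulus) by g = 2: 3·t ≡ 3 (mod 10).
    The inverse of 3 mod 10 is 7 (since 3·7 = 21 = 2·10 + 1), so t ≡ 7·3 = 21 ≡ 1 (mod 10).
    Then x = 2 + 6·1 = 8, valid modulo lcm(6, 20) = 60: x ≡ 8 (mod 60).
  Combine with x ≡ 8 (mod 12): gcd(60, 12) = 12; 8 - 8 = 0, which IS divisible by 12, so compatible.
    Write x = 8 + 60·t and substitute into x ≡ 8 (mod 12): 60·t ≡ 8 − 8 = 0 (mod 12).
    Divide the congruence (and modulus) by g = 12: 5·t ≡ 0 (mod 1).
    Modulo 1 every t works; take t = 0.
    Then x = 8 + 60·0 = 8, valid modulo lcm(60, 12) = 60: x ≡ 8 (mod 60).
Verify: 8 mod 6 = 2, 8 mod 20 = 8, 8 mod 12 = 8.

x ≡ 8 (mod 60).


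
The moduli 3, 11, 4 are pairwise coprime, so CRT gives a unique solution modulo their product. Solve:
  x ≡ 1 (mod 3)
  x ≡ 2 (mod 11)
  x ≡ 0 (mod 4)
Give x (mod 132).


Moduli 3, 11, 4 are pairwise coprime; by CRT there is a unique solution modulo M = 3 · 11 · 4 = 132.
Solve pairwise, accumulating the modulus:
  Start with x ≡ 1 (mod 3).
  Combine with x ≡ 2 (mod 11): since gcd(3, 11) = 1, we get a unique residue mod 33.
    Write x = 1 + 3·t and substitute into x ≡ 2 (mod 11): 3·t ≡ 2 − 1 = 1 (mod 11).
    The inverse of 3 mod 11 is 4 (since 3·4 = 12 = 1·11 + 1), so t ≡ 4·1 = 4 ≡ 4 (mod 11).
    Then x = 1 + 3·4 = 13, valid modulo lcm(3, 11) = 33: x ≡ 13 (mod 33).
  Combine with x ≡ 0 (mod 4): since gcd(33, 4) = 1, we get a unique residue mod 132.
    Write x = 13 + 33·t and substitute into x ≡ 0 (mod 4): 33·t ≡ 0 − 13 = -13 (mod 4).
    Reduce coefficients mod 4: 1·t ≡ 3 (mod 4).
    So t ≡ 3 (mod 4).
    Then x = 13 + 33·3 = 112, valid modulo lcm(33, 4) = 132: x ≡ 112 (mod 132).
Verify: 112 mod 3 = 1 ✓, 112 mod 11 = 2 ✓, 112 mod 4 = 0 ✓.

x ≡ 112 (mod 132).


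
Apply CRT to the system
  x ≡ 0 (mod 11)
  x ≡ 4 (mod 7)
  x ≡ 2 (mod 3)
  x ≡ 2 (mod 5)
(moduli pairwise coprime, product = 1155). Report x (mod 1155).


Product of moduli M = 11 · 7 · 3 · 5 = 1155.
Merge one congruence at a time:
  Start: x ≡ 0 (mod 11).
  Combine with x ≡ 4 (mod 7); new modulus lcm = 77.
    Write x = 0 + 11·t and substitute into x ≡ 4 (mod 7): 11·t ≡ 4 − 0 = 4 (mod 7).
    Reduce coefficients mod 7: 4·t ≡ 4 (mod 7).
    The inverse of 4 mod 7 is 2 (since 4·2 = 8 = 1·7 + 1), so t ≡ 2·4 = 8 ≡ 1 (mod 7).
    Then x = 0 + 11·1 = 11, valid modulo lcm(11, 7) = 77: x ≡ 11 (mod 77).
  Combine with x ≡ 2 (mod 3); new modulus lcm = 231.
    Write x = 11 + 77·t and substitute into x ≡ 2 (mod 3): 77·t ≡ 2 − 11 = -9 (mod 3).
    Reduce coefficients mod 3: 2·t ≡ 0 (mod 3).
    The inverse of 2 mod 3 is 2 (since 2·2 = 4 = 1·3 + 1), so t ≡ 2·0 = 0 ≡ 0 (mod 3).
    Then x = 11 + 77·0 = 11, valid modulo lcm(77, 3) = 231: x ≡ 11 (mod 231).
  Combine with x ≡ 2 (mod 5); new modulus lcm = 1155.
    Write x = 11 + 231·t and substitute into x ≡ 2 (mod 5): 231·t ≡ 2 − 11 = -9 (mod 5).
    Reduce coefficients mod 5: 1·t ≡ 1 (mod 5).
    So t ≡ 1 (mod 5).
    Then x = 11 + 231·1 = 242, valid modulo lcm(231, 5) = 1155: x ≡ 242 (mod 1155).
Verify against each original: 242 mod 11 = 0, 242 mod 7 = 4, 242 mod 3 = 2, 242 mod 5 = 2.

x ≡ 242 (mod 1155).


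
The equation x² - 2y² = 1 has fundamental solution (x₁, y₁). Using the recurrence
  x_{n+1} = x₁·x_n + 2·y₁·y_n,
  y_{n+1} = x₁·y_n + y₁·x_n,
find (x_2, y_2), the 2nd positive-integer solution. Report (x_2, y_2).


Step 1: Find the fundamental solution (x₁, y₁) of x² - 2y² = 1.
  Expand √2 as a continued fraction. a₀ = ⌊√2⌋ = 1; iterate m_{k+1} = d_k·a_k − m_k, d_{k+1} = (2 − m_{k+1}²)/d_k, a_{k+1} = ⌊(a₀ + m_{k+1})/d_{k+1}⌋ (starting m₀ = 0, d₀ = 1), with convergents p_k = a_k·p_{k-1} + p_{k-2}, q_k = a_k·q_{k-1} + q_{k-2} (p₋₁ = 1, q₋₁ = 0):
  k = 0: a₀ = 1; p₀/q₀ = 1/1; p₀² − 2·q₀² = 1 − 2 = -1.
  k = 1: m = 1, d = 1, a = ⌊(1 + 1)/1⌋ = 2; p/q = (2·1 + 1)/(2·1 + 0) = 3/2; p² − 2·q² = 9 − 8 = 1.
  The first convergent with p² − 2·q² = 1 gives the fundamental solution (x₁, y₁) = (3, 2).
Step 2: Apply the recurrence (x_{n+1}, y_{n+1}) = (x₁x_n + 2y₁y_n, x₁y_n + y₁x_n) repeatedly.
  From (x_1, y_1) = (3, 2): x_2 = 3·3 + 2·2·2 = 17; y_2 = 3·2 + 2·3 = 12.
Step 3: Verify x_2² - 2·y_2² = 289 - 288 = 1 (should be 1). ✓

(x_1, y_1) = (3, 2); (x_2, y_2) = (17, 12).


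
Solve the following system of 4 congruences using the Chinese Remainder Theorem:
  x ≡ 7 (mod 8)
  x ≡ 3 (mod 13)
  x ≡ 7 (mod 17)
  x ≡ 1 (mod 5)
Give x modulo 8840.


Product of moduli M = 8 · 13 · 17 · 5 = 8840.
Merge one congruence at a time:
  Start: x ≡ 7 (mod 8).
  Combine with x ≡ 3 (mod 13); new modulus lcm = 104.
    Write x = 7 + 8·t and substitute into x ≡ 3 (mod 13): 8·t ≡ 3 − 7 = -4 (mod 13).
    Reduce coefficients mod 13: 8·t ≡ 9 (mod 13).
    The inverse of 8 mod 13 is 5 (since 8·5 = 40 = 3·13 + 1), so t ≡ 5·9 = 45 ≡ 6 (mod 13).
    Then x = 7 + 8·6 = 55, valid modulo lcm(8, 13) = 104: x ≡ 55 (mod 104).
  Combine with x ≡ 7 (mod 17); new modulus lcm = 1768.
    Write x = 55 + 104·t and substitute into x ≡ 7 (mod 17): 104·t ≡ 7 − 55 = -48 (mod 17).
    Reduce coefficients mod 17: 2·t ≡ 3 (mod 17).
    The inverse of 2 mod 17 is 9 (since 2·9 = 18 = 1·17 + 1), so t ≡ 9·3 = 27 ≡ 10 (mod 17).
    Then x = 55 + 104·10 = 1095, valid modulo lcm(104, 17) = 1768: x ≡ 1095 (mod 1768).
  Combine with x ≡ 1 (mod 5); new modulus lcm = 8840.
    Write x = 1095 + 1768·t and substitute into x ≡ 1 (mod 5): 1768·t ≡ 1 − 1095 = -1094 (mod 5).
    Reduce coefficients mod 5: 3·t ≡ 1 (mod 5).
    The inverse of 3 mod 5 is 2 (since 3·2 = 6 = 1·5 + 1), so t ≡ 2·1 = 2 ≡ 2 (mod 5).
    Then x = 1095 + 1768·2 = 4631, valid modulo lcm(1768, 5) = 8840: x ≡ 4631 (mod 8840).
Verify against each original: 4631 mod 8 = 7, 4631 mod 13 = 3, 4631 mod 17 = 7, 4631 mod 5 = 1.

x ≡ 4631 (mod 8840).


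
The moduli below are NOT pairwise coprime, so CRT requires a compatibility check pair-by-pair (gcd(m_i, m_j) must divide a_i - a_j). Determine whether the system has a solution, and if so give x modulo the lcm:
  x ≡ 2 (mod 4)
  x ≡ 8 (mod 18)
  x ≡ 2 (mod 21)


Moduli 4, 18, 21 are not pairwise coprime, so CRT works modulo lcm(m_i) when all pairwise compatibility conditions hold.
Pairwise compatibility: gcd(m_i, m_j) must divide a_i - a_j for every pair.
Merge one congruence at a time:
  Start: x ≡ 2 (mod 4).
  Combine with x ≡ 8 (mod 18): gcd(4, 18) = 2; 8 - 2 = 6, which IS divisible by 2, so compatible.
    Write x = 2 + 4·t and substitute into x ≡ 8 (mod 18): 4·t ≡ 8 − 2 = 6 (mod 18).
    Divide the congruence (and modulus) by g = 2: 2·t ≡ 3 (mod 9).
    The inverse of 2 mod 9 is 5 (since 2·5 = 10 = 1·9 + 1), so t ≡ 5·3 = 15 ≡ 6 (mod 9).
    Then x = 2 + 4·6 = 26, valid modulo lcm(4, 18) = 36: x ≡ 26 (mod 36).
  Combine with x ≡ 2 (mod 21): gcd(36, 21) = 3; 2 - 26 = -24, which IS divisible by 3, so compatible.
    Write x = 26 + 36·t and substitute into x ≡ 2 (mod 21): 36·t ≡ 2 − 26 = -24 (mod 21).
    Divide the congruence (and modulus) by g = 3: 12·t ≡ -8 (mod 7).
    Reduce coefficients mod 7: 5·t ≡ 6 (mod 7).
    The inverse of 5 mod 7 is 3 (since 5·3 = 15 = 2·7 + 1), so t ≡ 3·6 = 18 ≡ 4 (mod 7).
    Then x = 26 + 36·4 = 170, valid modulo lcm(36, 21) = 252: x ≡ 170 (mod 252).
Verify: 170 mod 4 = 2, 170 mod 18 = 8, 170 mod 21 = 2.

x ≡ 170 (mod 252).


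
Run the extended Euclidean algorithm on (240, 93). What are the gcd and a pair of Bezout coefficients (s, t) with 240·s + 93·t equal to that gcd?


Euclidean algorithm on (240, 93) — divide until remainder is 0:
  240 = 2 · 93 + 54
  93 = 1 · 54 + 39
  54 = 1 · 39 + 15
  39 = 2 · 15 + 9
  15 = 1 · 9 + 6
  9 = 1 · 6 + 3
  6 = 2 · 3 + 0
gcd(240, 93) = 3.
Track Bezout coefficients alongside the remainders: start with r₀ = 240 = a·1 + b·0 (s = 1, t = 0) and r₁ = 93 = a·0 + b·1 (s = 0, t = 1); each new remainder r_{k+1} = r_{k-1} − q_k·r_k inherits s_{k+1} = s_{k-1} − q_k·s_k, t_{k+1} = t_{k-1} − q_k·t_k, so r_k = a·s_k + b·t_k at every step:
  q = 2: r = 54, s = 1 − 2·0 = 1, t = 0 − 2·1 = -2  (check: 240·1 + 93·(-2) = 54)
  q = 1: r = 39, s = 0 − 1·1 = -1, t = 1 − 1·(-2) = 3  (check: 240·(-1) + 93·3 = 39)
  q = 1: r = 15, s = 1 − 1·(-1) = 2, t = -2 − 1·3 = -5  (check: 240·2 + 93·(-5) = 15)
  q = 2: r = 9, s = -1 − 2·2 = -5, t = 3 − 2·(-5) = 13  (check: 240·(-5) + 93·13 = 9)
  q = 1: r = 6, s = 2 − 1·(-5) = 7, t = -5 − 1·13 = -18  (check: 240·7 + 93·(-18) = 6)
  q = 1: r = 3, s = -5 − 1·7 = -12, t = 13 − 1·(-18) = 31  (check: 240·(-12) + 93·31 = 3)
The row with r = 3 (the gcd) gives the Bezout coefficients s = -12, t = 31.
Result: 240 · (-12) + 93 · (31) = 3.

gcd(240, 93) = 3; s = -12, t = 31 (check: 240·(-12) + 93·31 = 3).


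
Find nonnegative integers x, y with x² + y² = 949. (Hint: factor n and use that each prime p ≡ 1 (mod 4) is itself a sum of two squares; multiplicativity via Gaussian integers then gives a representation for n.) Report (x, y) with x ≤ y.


Step 1: Factor n = 949 = 13 · 73.
Step 2: Check the mod-4 condition on each prime factor: 13 ≡ 1 (mod 4), exponent 1; 73 ≡ 1 (mod 4), exponent 1.
All primes ≡ 3 (mod 4) appear to even exponent (or don't appear), so by the two-squares theorem n IS expressible as a sum of two squares.
Step 3: Build a representation. Here n = 13 · 73 is a product of primes ≡ 1 (mod 4). Each prime p ≡ 1 (mod 4) is itself a sum of two squares; find a² by testing p − a² for a perfect square:
  13: 13 − 1² = 12, 13 − 2² = 9 = 3² ⇒ 13 = 2² + 3².
  73: 73 − 1² = 72, 73 − 2² = 69, 73 − 3² = 64 = 8² ⇒ 73 = 3² + 8².
  Combine using the Brahmagupta–Fibonacci identity (a² + b²)(c² + d²) = (ac − bd)² + (ad + bc)² = (ac + bd)² + (ad − bc)²:
  13 · 73 = 949: from (2² + 3²)(3² + 8²), take (2·3 − 3·8, 2·8 + 3·3) = (6 − 24, 16 + 9) = (-18, 25); dropping signs (only squares matter) gives (18, 25); check 18² + 25² = 324 + 625 = 949 ✓.
Step 4: Order so x ≤ y and verify: 18² + 25² = 324 + 625 = 949 = n. ✓

n = 949 = 18² + 25² (one valid representation with x ≤ y).
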